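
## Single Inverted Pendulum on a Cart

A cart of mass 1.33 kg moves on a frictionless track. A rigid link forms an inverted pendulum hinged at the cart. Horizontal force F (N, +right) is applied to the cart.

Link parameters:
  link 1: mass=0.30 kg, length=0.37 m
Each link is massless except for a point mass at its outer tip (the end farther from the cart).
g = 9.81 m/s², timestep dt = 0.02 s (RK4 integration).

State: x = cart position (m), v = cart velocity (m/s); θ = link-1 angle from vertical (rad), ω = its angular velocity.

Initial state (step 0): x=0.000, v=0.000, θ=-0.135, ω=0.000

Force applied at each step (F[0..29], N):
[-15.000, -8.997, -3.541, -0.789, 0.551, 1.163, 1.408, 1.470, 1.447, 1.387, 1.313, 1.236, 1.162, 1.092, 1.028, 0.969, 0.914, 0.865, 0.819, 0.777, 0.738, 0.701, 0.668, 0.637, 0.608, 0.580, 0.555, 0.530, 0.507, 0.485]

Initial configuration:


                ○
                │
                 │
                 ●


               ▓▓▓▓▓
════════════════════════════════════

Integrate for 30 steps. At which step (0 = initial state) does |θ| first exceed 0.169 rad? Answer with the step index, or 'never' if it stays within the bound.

Answer: never

Derivation:
apply F[0]=-15.000 → step 1: x=-0.002, v=-0.219, θ=-0.130, ω=0.516
apply F[1]=-8.997 → step 2: x=-0.008, v=-0.348, θ=-0.117, ω=0.798
apply F[2]=-3.541 → step 3: x=-0.015, v=-0.397, θ=-0.100, ω=0.871
apply F[3]=-0.789 → step 4: x=-0.023, v=-0.405, θ=-0.083, ω=0.844
apply F[4]=+0.551 → step 5: x=-0.031, v=-0.393, θ=-0.067, ω=0.773
apply F[5]=+1.163 → step 6: x=-0.039, v=-0.373, θ=-0.052, ω=0.687
apply F[6]=+1.408 → step 7: x=-0.046, v=-0.350, θ=-0.039, ω=0.601
apply F[7]=+1.470 → step 8: x=-0.053, v=-0.327, θ=-0.028, ω=0.519
apply F[8]=+1.447 → step 9: x=-0.059, v=-0.304, θ=-0.019, ω=0.445
apply F[9]=+1.387 → step 10: x=-0.065, v=-0.282, θ=-0.010, ω=0.380
apply F[10]=+1.313 → step 11: x=-0.071, v=-0.262, θ=-0.003, ω=0.322
apply F[11]=+1.236 → step 12: x=-0.076, v=-0.244, θ=0.003, ω=0.272
apply F[12]=+1.162 → step 13: x=-0.080, v=-0.226, θ=0.008, ω=0.228
apply F[13]=+1.092 → step 14: x=-0.085, v=-0.210, θ=0.012, ω=0.190
apply F[14]=+1.028 → step 15: x=-0.089, v=-0.196, θ=0.015, ω=0.157
apply F[15]=+0.969 → step 16: x=-0.093, v=-0.182, θ=0.018, ω=0.129
apply F[16]=+0.914 → step 17: x=-0.096, v=-0.169, θ=0.020, ω=0.104
apply F[17]=+0.865 → step 18: x=-0.099, v=-0.157, θ=0.022, ω=0.083
apply F[18]=+0.819 → step 19: x=-0.102, v=-0.146, θ=0.024, ω=0.065
apply F[19]=+0.777 → step 20: x=-0.105, v=-0.135, θ=0.025, ω=0.049
apply F[20]=+0.738 → step 21: x=-0.108, v=-0.125, θ=0.026, ω=0.035
apply F[21]=+0.701 → step 22: x=-0.110, v=-0.116, θ=0.026, ω=0.024
apply F[22]=+0.668 → step 23: x=-0.112, v=-0.107, θ=0.027, ω=0.014
apply F[23]=+0.637 → step 24: x=-0.114, v=-0.098, θ=0.027, ω=0.006
apply F[24]=+0.608 → step 25: x=-0.116, v=-0.090, θ=0.027, ω=-0.002
apply F[25]=+0.580 → step 26: x=-0.118, v=-0.083, θ=0.027, ω=-0.008
apply F[26]=+0.555 → step 27: x=-0.120, v=-0.076, θ=0.027, ω=-0.013
apply F[27]=+0.530 → step 28: x=-0.121, v=-0.069, θ=0.026, ω=-0.017
apply F[28]=+0.507 → step 29: x=-0.122, v=-0.062, θ=0.026, ω=-0.020
apply F[29]=+0.485 → step 30: x=-0.124, v=-0.056, θ=0.026, ω=-0.023
max |θ| = 0.135 ≤ 0.169 over all 31 states.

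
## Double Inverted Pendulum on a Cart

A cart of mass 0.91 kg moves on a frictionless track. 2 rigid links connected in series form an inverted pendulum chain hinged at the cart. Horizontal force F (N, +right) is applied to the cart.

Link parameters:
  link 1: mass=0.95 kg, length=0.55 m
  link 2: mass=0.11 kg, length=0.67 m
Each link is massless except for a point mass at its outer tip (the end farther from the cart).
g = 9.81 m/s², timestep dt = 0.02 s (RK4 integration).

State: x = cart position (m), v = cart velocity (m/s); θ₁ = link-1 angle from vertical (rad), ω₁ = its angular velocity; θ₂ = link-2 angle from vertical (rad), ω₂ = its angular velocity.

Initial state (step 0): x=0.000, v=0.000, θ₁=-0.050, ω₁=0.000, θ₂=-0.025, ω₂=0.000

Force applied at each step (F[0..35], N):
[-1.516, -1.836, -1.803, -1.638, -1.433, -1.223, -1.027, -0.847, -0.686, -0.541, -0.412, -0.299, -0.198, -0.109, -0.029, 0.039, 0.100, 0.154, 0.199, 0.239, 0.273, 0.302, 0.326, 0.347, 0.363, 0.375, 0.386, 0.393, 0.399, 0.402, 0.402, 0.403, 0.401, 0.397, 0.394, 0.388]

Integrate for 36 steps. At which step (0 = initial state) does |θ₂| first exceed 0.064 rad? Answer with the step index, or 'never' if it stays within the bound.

Answer: never

Derivation:
apply F[0]=-1.516 → step 1: x=-0.000, v=-0.022, θ₁=-0.050, ω₁=0.021, θ₂=-0.025, ω₂=0.008
apply F[1]=-1.836 → step 2: x=-0.001, v=-0.051, θ₁=-0.049, ω₁=0.055, θ₂=-0.025, ω₂=0.016
apply F[2]=-1.803 → step 3: x=-0.002, v=-0.079, θ₁=-0.048, ω₁=0.088, θ₂=-0.024, ω₂=0.024
apply F[3]=-1.638 → step 4: x=-0.004, v=-0.105, θ₁=-0.046, ω₁=0.117, θ₂=-0.024, ω₂=0.032
apply F[4]=-1.433 → step 5: x=-0.006, v=-0.126, θ₁=-0.043, ω₁=0.139, θ₂=-0.023, ω₂=0.038
apply F[5]=-1.223 → step 6: x=-0.009, v=-0.143, θ₁=-0.040, ω₁=0.155, θ₂=-0.022, ω₂=0.045
apply F[6]=-1.027 → step 7: x=-0.012, v=-0.157, θ₁=-0.037, ω₁=0.165, θ₂=-0.021, ω₂=0.050
apply F[7]=-0.847 → step 8: x=-0.015, v=-0.168, θ₁=-0.034, ω₁=0.171, θ₂=-0.020, ω₂=0.055
apply F[8]=-0.686 → step 9: x=-0.019, v=-0.176, θ₁=-0.030, ω₁=0.174, θ₂=-0.019, ω₂=0.059
apply F[9]=-0.541 → step 10: x=-0.022, v=-0.181, θ₁=-0.027, ω₁=0.173, θ₂=-0.018, ω₂=0.062
apply F[10]=-0.412 → step 11: x=-0.026, v=-0.184, θ₁=-0.023, ω₁=0.170, θ₂=-0.017, ω₂=0.065
apply F[11]=-0.299 → step 12: x=-0.030, v=-0.186, θ₁=-0.020, ω₁=0.165, θ₂=-0.015, ω₂=0.066
apply F[12]=-0.198 → step 13: x=-0.033, v=-0.186, θ₁=-0.017, ω₁=0.159, θ₂=-0.014, ω₂=0.068
apply F[13]=-0.109 → step 14: x=-0.037, v=-0.185, θ₁=-0.013, ω₁=0.152, θ₂=-0.013, ω₂=0.068
apply F[14]=-0.029 → step 15: x=-0.041, v=-0.183, θ₁=-0.011, ω₁=0.144, θ₂=-0.011, ω₂=0.068
apply F[15]=+0.039 → step 16: x=-0.044, v=-0.180, θ₁=-0.008, ω₁=0.135, θ₂=-0.010, ω₂=0.068
apply F[16]=+0.100 → step 17: x=-0.048, v=-0.176, θ₁=-0.005, ω₁=0.126, θ₂=-0.008, ω₂=0.067
apply F[17]=+0.154 → step 18: x=-0.051, v=-0.172, θ₁=-0.003, ω₁=0.117, θ₂=-0.007, ω₂=0.066
apply F[18]=+0.199 → step 19: x=-0.055, v=-0.167, θ₁=-0.000, ω₁=0.108, θ₂=-0.006, ω₂=0.064
apply F[19]=+0.239 → step 20: x=-0.058, v=-0.162, θ₁=0.002, ω₁=0.099, θ₂=-0.005, ω₂=0.062
apply F[20]=+0.273 → step 21: x=-0.061, v=-0.157, θ₁=0.004, ω₁=0.091, θ₂=-0.003, ω₂=0.060
apply F[21]=+0.302 → step 22: x=-0.064, v=-0.151, θ₁=0.005, ω₁=0.082, θ₂=-0.002, ω₂=0.058
apply F[22]=+0.326 → step 23: x=-0.067, v=-0.146, θ₁=0.007, ω₁=0.074, θ₂=-0.001, ω₂=0.055
apply F[23]=+0.347 → step 24: x=-0.070, v=-0.140, θ₁=0.008, ω₁=0.067, θ₂=-0.000, ω₂=0.052
apply F[24]=+0.363 → step 25: x=-0.073, v=-0.134, θ₁=0.009, ω₁=0.059, θ₂=0.001, ω₂=0.050
apply F[25]=+0.375 → step 26: x=-0.076, v=-0.128, θ₁=0.011, ω₁=0.052, θ₂=0.002, ω₂=0.047
apply F[26]=+0.386 → step 27: x=-0.078, v=-0.122, θ₁=0.012, ω₁=0.046, θ₂=0.003, ω₂=0.044
apply F[27]=+0.393 → step 28: x=-0.080, v=-0.116, θ₁=0.012, ω₁=0.040, θ₂=0.004, ω₂=0.041
apply F[28]=+0.399 → step 29: x=-0.083, v=-0.110, θ₁=0.013, ω₁=0.034, θ₂=0.005, ω₂=0.038
apply F[29]=+0.402 → step 30: x=-0.085, v=-0.104, θ₁=0.014, ω₁=0.029, θ₂=0.005, ω₂=0.036
apply F[30]=+0.402 → step 31: x=-0.087, v=-0.099, θ₁=0.014, ω₁=0.024, θ₂=0.006, ω₂=0.033
apply F[31]=+0.403 → step 32: x=-0.089, v=-0.093, θ₁=0.015, ω₁=0.020, θ₂=0.007, ω₂=0.030
apply F[32]=+0.401 → step 33: x=-0.091, v=-0.088, θ₁=0.015, ω₁=0.015, θ₂=0.007, ω₂=0.027
apply F[33]=+0.397 → step 34: x=-0.092, v=-0.083, θ₁=0.015, ω₁=0.012, θ₂=0.008, ω₂=0.025
apply F[34]=+0.394 → step 35: x=-0.094, v=-0.077, θ₁=0.016, ω₁=0.008, θ₂=0.008, ω₂=0.022
apply F[35]=+0.388 → step 36: x=-0.095, v=-0.072, θ₁=0.016, ω₁=0.005, θ₂=0.009, ω₂=0.020
max |θ₂| = 0.025 ≤ 0.064 over all 37 states.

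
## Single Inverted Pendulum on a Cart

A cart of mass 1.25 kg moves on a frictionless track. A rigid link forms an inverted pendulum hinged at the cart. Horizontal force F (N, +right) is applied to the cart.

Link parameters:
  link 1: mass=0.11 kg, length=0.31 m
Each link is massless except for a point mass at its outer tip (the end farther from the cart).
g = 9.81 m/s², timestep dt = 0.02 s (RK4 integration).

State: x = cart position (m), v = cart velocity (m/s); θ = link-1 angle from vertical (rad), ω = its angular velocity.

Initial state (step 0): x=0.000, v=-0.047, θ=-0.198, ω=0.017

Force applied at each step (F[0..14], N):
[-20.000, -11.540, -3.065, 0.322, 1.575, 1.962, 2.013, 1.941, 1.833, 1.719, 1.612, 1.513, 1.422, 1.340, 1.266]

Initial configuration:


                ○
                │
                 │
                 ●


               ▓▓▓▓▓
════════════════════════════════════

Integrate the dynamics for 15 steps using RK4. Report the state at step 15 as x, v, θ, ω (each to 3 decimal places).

Answer: x=-0.129, v=-0.288, θ=0.029, ω=0.209

Derivation:
apply F[0]=-20.000 → step 1: x=-0.004, v=-0.363, θ=-0.189, ω=0.894
apply F[1]=-11.540 → step 2: x=-0.013, v=-0.544, θ=-0.166, ω=1.357
apply F[2]=-3.065 → step 3: x=-0.025, v=-0.590, θ=-0.139, ω=1.409
apply F[3]=+0.322 → step 4: x=-0.036, v=-0.583, θ=-0.112, ω=1.307
apply F[4]=+1.575 → step 5: x=-0.048, v=-0.557, θ=-0.087, ω=1.158
apply F[5]=+1.962 → step 6: x=-0.058, v=-0.524, θ=-0.065, ω=1.005
apply F[6]=+2.013 → step 7: x=-0.069, v=-0.491, θ=-0.047, ω=0.863
apply F[7]=+1.941 → step 8: x=-0.078, v=-0.459, θ=-0.031, ω=0.736
apply F[8]=+1.833 → step 9: x=-0.087, v=-0.429, θ=-0.017, ω=0.625
apply F[9]=+1.719 → step 10: x=-0.095, v=-0.402, θ=-0.006, ω=0.529
apply F[10]=+1.612 → step 11: x=-0.103, v=-0.376, θ=0.004, ω=0.445
apply F[11]=+1.513 → step 12: x=-0.110, v=-0.352, θ=0.012, ω=0.373
apply F[12]=+1.422 → step 13: x=-0.117, v=-0.329, θ=0.019, ω=0.310
apply F[13]=+1.340 → step 14: x=-0.124, v=-0.308, θ=0.025, ω=0.256
apply F[14]=+1.266 → step 15: x=-0.129, v=-0.288, θ=0.029, ω=0.209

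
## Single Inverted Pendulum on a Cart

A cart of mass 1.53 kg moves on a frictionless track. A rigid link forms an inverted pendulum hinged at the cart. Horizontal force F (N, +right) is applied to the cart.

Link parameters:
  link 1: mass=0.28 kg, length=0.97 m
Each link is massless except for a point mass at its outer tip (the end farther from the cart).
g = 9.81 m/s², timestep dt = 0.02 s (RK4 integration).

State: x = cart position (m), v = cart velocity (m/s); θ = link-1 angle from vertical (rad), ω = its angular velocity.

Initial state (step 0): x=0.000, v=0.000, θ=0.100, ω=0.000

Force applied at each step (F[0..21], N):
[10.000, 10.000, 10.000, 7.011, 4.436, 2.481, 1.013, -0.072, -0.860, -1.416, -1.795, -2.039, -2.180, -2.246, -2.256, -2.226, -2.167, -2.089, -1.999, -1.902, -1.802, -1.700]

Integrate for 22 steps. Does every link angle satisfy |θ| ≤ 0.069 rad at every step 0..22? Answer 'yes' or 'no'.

Answer: no

Derivation:
apply F[0]=+10.000 → step 1: x=0.001, v=0.127, θ=0.099, ω=-0.110
apply F[1]=+10.000 → step 2: x=0.005, v=0.254, θ=0.096, ω=-0.221
apply F[2]=+10.000 → step 3: x=0.011, v=0.381, θ=0.090, ω=-0.333
apply F[3]=+7.011 → step 4: x=0.020, v=0.470, θ=0.083, ω=-0.406
apply F[4]=+4.436 → step 5: x=0.030, v=0.525, θ=0.074, ω=-0.447
apply F[5]=+2.481 → step 6: x=0.041, v=0.555, θ=0.065, ω=-0.464
apply F[6]=+1.013 → step 7: x=0.052, v=0.566, θ=0.056, ω=-0.463
apply F[7]=-0.072 → step 8: x=0.063, v=0.563, θ=0.047, ω=-0.450
apply F[8]=-0.860 → step 9: x=0.074, v=0.550, θ=0.038, ω=-0.428
apply F[9]=-1.416 → step 10: x=0.085, v=0.531, θ=0.030, ω=-0.401
apply F[10]=-1.795 → step 11: x=0.095, v=0.506, θ=0.022, ω=-0.371
apply F[11]=-2.039 → step 12: x=0.105, v=0.479, θ=0.015, ω=-0.339
apply F[12]=-2.180 → step 13: x=0.115, v=0.450, θ=0.008, ω=-0.307
apply F[13]=-2.246 → step 14: x=0.123, v=0.421, θ=0.003, ω=-0.275
apply F[14]=-2.256 → step 15: x=0.131, v=0.391, θ=-0.003, ω=-0.245
apply F[15]=-2.226 → step 16: x=0.139, v=0.362, θ=-0.007, ω=-0.216
apply F[16]=-2.167 → step 17: x=0.146, v=0.334, θ=-0.011, ω=-0.189
apply F[17]=-2.089 → step 18: x=0.152, v=0.307, θ=-0.015, ω=-0.164
apply F[18]=-1.999 → step 19: x=0.158, v=0.282, θ=-0.018, ω=-0.141
apply F[19]=-1.902 → step 20: x=0.164, v=0.258, θ=-0.020, ω=-0.120
apply F[20]=-1.802 → step 21: x=0.169, v=0.235, θ=-0.023, ω=-0.101
apply F[21]=-1.700 → step 22: x=0.173, v=0.214, θ=-0.025, ω=-0.083
Max |angle| over trajectory = 0.100 rad; bound = 0.069 → exceeded.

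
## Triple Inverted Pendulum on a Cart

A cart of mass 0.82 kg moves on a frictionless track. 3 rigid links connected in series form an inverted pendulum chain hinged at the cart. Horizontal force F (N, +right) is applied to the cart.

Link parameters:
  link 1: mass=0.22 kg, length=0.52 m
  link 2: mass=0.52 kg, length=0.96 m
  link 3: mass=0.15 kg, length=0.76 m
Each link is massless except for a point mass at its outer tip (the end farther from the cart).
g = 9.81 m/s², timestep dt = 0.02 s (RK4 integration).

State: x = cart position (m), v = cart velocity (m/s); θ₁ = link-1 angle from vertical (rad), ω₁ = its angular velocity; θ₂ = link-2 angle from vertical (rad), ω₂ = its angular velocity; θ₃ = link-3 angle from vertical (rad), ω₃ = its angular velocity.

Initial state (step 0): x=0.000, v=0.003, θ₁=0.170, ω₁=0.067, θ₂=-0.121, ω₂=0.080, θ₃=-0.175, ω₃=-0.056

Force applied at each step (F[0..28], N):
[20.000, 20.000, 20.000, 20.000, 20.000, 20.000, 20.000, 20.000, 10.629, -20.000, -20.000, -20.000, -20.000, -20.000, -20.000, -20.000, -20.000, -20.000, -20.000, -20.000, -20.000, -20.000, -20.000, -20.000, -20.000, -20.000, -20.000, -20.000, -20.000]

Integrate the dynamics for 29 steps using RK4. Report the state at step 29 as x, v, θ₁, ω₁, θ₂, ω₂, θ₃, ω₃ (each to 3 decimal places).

apply F[0]=+20.000 → step 1: x=0.005, v=0.452, θ₁=0.167, ω₁=-0.375, θ₂=-0.122, ω₂=-0.176, θ₃=-0.176, ω₃=-0.075
apply F[1]=+20.000 → step 2: x=0.018, v=0.903, θ₁=0.155, ω₁=-0.838, θ₂=-0.128, ω₂=-0.422, θ₃=-0.178, ω₃=-0.093
apply F[2]=+20.000 → step 3: x=0.041, v=1.359, θ₁=0.133, ω₁=-1.350, θ₂=-0.139, ω₂=-0.648, θ₃=-0.180, ω₃=-0.108
apply F[3]=+20.000 → step 4: x=0.073, v=1.825, θ₁=0.100, ω₁=-1.937, θ₂=-0.154, ω₂=-0.841, θ₃=-0.182, ω₃=-0.118
apply F[4]=+20.000 → step 5: x=0.114, v=2.300, θ₁=0.055, ω₁=-2.631, θ₂=-0.172, ω₂=-0.983, θ₃=-0.185, ω₃=-0.123
apply F[5]=+20.000 → step 6: x=0.165, v=2.785, θ₁=-0.006, ω₁=-3.457, θ₂=-0.193, ω₂=-1.059, θ₃=-0.187, ω₃=-0.123
apply F[6]=+20.000 → step 7: x=0.225, v=3.272, θ₁=-0.084, ω₁=-4.413, θ₂=-0.214, ω₂=-1.059, θ₃=-0.190, ω₃=-0.124
apply F[7]=+20.000 → step 8: x=0.295, v=3.740, θ₁=-0.183, ω₁=-5.422, θ₂=-0.235, ω₂=-1.011, θ₃=-0.192, ω₃=-0.132
apply F[8]=+10.629 → step 9: x=0.372, v=3.945, θ₁=-0.296, ω₁=-5.899, θ₂=-0.255, ω₂=-1.005, θ₃=-0.195, ω₃=-0.150
apply F[9]=-20.000 → step 10: x=0.446, v=3.465, θ₁=-0.407, ω₁=-5.173, θ₂=-0.275, ω₂=-0.995, θ₃=-0.198, ω₃=-0.149
apply F[10]=-20.000 → step 11: x=0.511, v=3.024, θ₁=-0.505, ω₁=-4.672, θ₂=-0.294, ω₂=-0.926, θ₃=-0.201, ω₃=-0.135
apply F[11]=-20.000 → step 12: x=0.567, v=2.613, θ₁=-0.595, ω₁=-4.378, θ₂=-0.311, ω₂=-0.790, θ₃=-0.203, ω₃=-0.114
apply F[12]=-20.000 → step 13: x=0.616, v=2.220, θ₁=-0.681, ω₁=-4.248, θ₂=-0.325, ω₂=-0.600, θ₃=-0.205, ω₃=-0.087
apply F[13]=-20.000 → step 14: x=0.656, v=1.837, θ₁=-0.766, ω₁=-4.243, θ₂=-0.335, ω₂=-0.371, θ₃=-0.207, ω₃=-0.059
apply F[14]=-20.000 → step 15: x=0.689, v=1.455, θ₁=-0.851, ω₁=-4.327, θ₂=-0.340, ω₂=-0.117, θ₃=-0.208, ω₃=-0.033
apply F[15]=-20.000 → step 16: x=0.714, v=1.069, θ₁=-0.939, ω₁=-4.472, θ₂=-0.340, ω₂=0.146, θ₃=-0.208, ω₃=-0.010
apply F[16]=-20.000 → step 17: x=0.732, v=0.675, θ₁=-1.030, ω₁=-4.658, θ₂=-0.334, ω₂=0.406, θ₃=-0.208, ω₃=0.008
apply F[17]=-20.000 → step 18: x=0.741, v=0.271, θ₁=-1.126, ω₁=-4.871, θ₂=-0.323, ω₂=0.654, θ₃=-0.208, ω₃=0.021
apply F[18]=-20.000 → step 19: x=0.743, v=-0.146, θ₁=-1.225, ω₁=-5.104, θ₂=-0.308, ω₂=0.879, θ₃=-0.207, ω₃=0.029
apply F[19]=-20.000 → step 20: x=0.736, v=-0.575, θ₁=-1.330, ω₁=-5.358, θ₂=-0.288, ω₂=1.076, θ₃=-0.207, ω₃=0.033
apply F[20]=-20.000 → step 21: x=0.720, v=-1.017, θ₁=-1.440, ω₁=-5.639, θ₂=-0.265, ω₂=1.238, θ₃=-0.206, ω₃=0.035
apply F[21]=-20.000 → step 22: x=0.695, v=-1.472, θ₁=-1.556, ω₁=-5.960, θ₂=-0.239, ω₂=1.357, θ₃=-0.205, ω₃=0.035
apply F[22]=-20.000 → step 23: x=0.661, v=-1.942, θ₁=-1.679, ω₁=-6.342, θ₂=-0.211, ω₂=1.423, θ₃=-0.205, ω₃=0.035
apply F[23]=-20.000 → step 24: x=0.617, v=-2.431, θ₁=-1.810, ω₁=-6.820, θ₂=-0.183, ω₂=1.420, θ₃=-0.204, ω₃=0.035
apply F[24]=-20.000 → step 25: x=0.563, v=-2.944, θ₁=-1.952, ω₁=-7.449, θ₂=-0.155, ω₂=1.320, θ₃=-0.203, ω₃=0.035
apply F[25]=-20.000 → step 26: x=0.499, v=-3.492, θ₁=-2.110, ω₁=-8.327, θ₂=-0.131, ω₂=1.071, θ₃=-0.203, ω₃=0.034
apply F[26]=-20.000 → step 27: x=0.423, v=-4.099, θ₁=-2.288, ω₁=-9.641, θ₂=-0.114, ω₂=0.572, θ₃=-0.202, ω₃=0.025
apply F[27]=-20.000 → step 28: x=0.334, v=-4.811, θ₁=-2.501, ω₁=-11.789, θ₂=-0.111, ω₂=-0.395, θ₃=-0.202, ω₃=-0.006
apply F[28]=-20.000 → step 29: x=0.229, v=-5.710, θ₁=-2.771, ω₁=-15.659, θ₂=-0.136, ω₂=-2.334, θ₃=-0.203, ω₃=-0.094

Answer: x=0.229, v=-5.710, θ₁=-2.771, ω₁=-15.659, θ₂=-0.136, ω₂=-2.334, θ₃=-0.203, ω₃=-0.094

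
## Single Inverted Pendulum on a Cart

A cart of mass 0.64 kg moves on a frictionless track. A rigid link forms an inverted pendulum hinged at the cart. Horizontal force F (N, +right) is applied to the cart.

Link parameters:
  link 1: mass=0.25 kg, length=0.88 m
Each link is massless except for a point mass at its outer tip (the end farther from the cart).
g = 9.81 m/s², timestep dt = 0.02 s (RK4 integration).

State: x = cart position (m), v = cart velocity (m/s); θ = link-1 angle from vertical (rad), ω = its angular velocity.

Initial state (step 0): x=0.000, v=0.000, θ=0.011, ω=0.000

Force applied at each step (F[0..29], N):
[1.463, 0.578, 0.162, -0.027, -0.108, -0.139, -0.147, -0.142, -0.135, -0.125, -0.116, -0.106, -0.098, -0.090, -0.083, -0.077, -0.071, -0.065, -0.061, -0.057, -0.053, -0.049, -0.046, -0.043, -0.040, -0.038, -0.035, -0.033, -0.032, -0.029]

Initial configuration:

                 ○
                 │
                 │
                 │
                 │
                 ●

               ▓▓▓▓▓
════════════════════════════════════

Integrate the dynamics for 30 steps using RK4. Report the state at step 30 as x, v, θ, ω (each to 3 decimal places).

apply F[0]=+1.463 → step 1: x=0.000, v=0.045, θ=0.011, ω=-0.049
apply F[1]=+0.578 → step 2: x=0.002, v=0.062, θ=0.009, ω=-0.066
apply F[2]=+0.162 → step 3: x=0.003, v=0.067, θ=0.008, ω=-0.069
apply F[3]=-0.027 → step 4: x=0.004, v=0.065, θ=0.007, ω=-0.066
apply F[4]=-0.108 → step 5: x=0.005, v=0.061, θ=0.005, ω=-0.060
apply F[5]=-0.139 → step 6: x=0.007, v=0.057, θ=0.004, ω=-0.054
apply F[6]=-0.147 → step 7: x=0.008, v=0.052, θ=0.003, ω=-0.047
apply F[7]=-0.142 → step 8: x=0.009, v=0.047, θ=0.002, ω=-0.041
apply F[8]=-0.135 → step 9: x=0.010, v=0.043, θ=0.002, ω=-0.036
apply F[9]=-0.125 → step 10: x=0.010, v=0.039, θ=0.001, ω=-0.031
apply F[10]=-0.116 → step 11: x=0.011, v=0.035, θ=0.000, ω=-0.027
apply F[11]=-0.106 → step 12: x=0.012, v=0.032, θ=-0.000, ω=-0.023
apply F[12]=-0.098 → step 13: x=0.012, v=0.029, θ=-0.001, ω=-0.020
apply F[13]=-0.090 → step 14: x=0.013, v=0.026, θ=-0.001, ω=-0.017
apply F[14]=-0.083 → step 15: x=0.013, v=0.023, θ=-0.001, ω=-0.014
apply F[15]=-0.077 → step 16: x=0.014, v=0.021, θ=-0.002, ω=-0.012
apply F[16]=-0.071 → step 17: x=0.014, v=0.019, θ=-0.002, ω=-0.010
apply F[17]=-0.065 → step 18: x=0.015, v=0.017, θ=-0.002, ω=-0.008
apply F[18]=-0.061 → step 19: x=0.015, v=0.015, θ=-0.002, ω=-0.006
apply F[19]=-0.057 → step 20: x=0.015, v=0.014, θ=-0.002, ω=-0.005
apply F[20]=-0.053 → step 21: x=0.015, v=0.012, θ=-0.002, ω=-0.004
apply F[21]=-0.049 → step 22: x=0.016, v=0.011, θ=-0.002, ω=-0.003
apply F[22]=-0.046 → step 23: x=0.016, v=0.010, θ=-0.002, ω=-0.002
apply F[23]=-0.043 → step 24: x=0.016, v=0.009, θ=-0.002, ω=-0.001
apply F[24]=-0.040 → step 25: x=0.016, v=0.007, θ=-0.002, ω=-0.001
apply F[25]=-0.038 → step 26: x=0.016, v=0.006, θ=-0.002, ω=0.000
apply F[26]=-0.035 → step 27: x=0.017, v=0.006, θ=-0.002, ω=0.001
apply F[27]=-0.033 → step 28: x=0.017, v=0.005, θ=-0.002, ω=0.001
apply F[28]=-0.032 → step 29: x=0.017, v=0.004, θ=-0.002, ω=0.001
apply F[29]=-0.029 → step 30: x=0.017, v=0.003, θ=-0.002, ω=0.002

Answer: x=0.017, v=0.003, θ=-0.002, ω=0.002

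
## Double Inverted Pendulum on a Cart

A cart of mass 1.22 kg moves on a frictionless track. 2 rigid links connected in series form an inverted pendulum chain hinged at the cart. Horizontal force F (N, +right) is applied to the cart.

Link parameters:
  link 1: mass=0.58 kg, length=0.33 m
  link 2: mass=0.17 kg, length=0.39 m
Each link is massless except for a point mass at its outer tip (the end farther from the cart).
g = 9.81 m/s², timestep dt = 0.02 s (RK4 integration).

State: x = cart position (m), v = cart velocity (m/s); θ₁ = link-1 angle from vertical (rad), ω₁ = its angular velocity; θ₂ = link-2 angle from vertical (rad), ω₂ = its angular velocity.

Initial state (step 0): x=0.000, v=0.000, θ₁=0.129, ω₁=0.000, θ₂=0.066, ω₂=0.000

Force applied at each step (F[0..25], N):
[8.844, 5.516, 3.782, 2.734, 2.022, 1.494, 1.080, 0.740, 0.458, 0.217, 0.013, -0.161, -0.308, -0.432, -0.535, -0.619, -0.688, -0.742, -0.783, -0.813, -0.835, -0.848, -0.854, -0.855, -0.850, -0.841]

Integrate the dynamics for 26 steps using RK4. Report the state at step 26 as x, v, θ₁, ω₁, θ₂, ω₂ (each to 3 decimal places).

apply F[0]=+8.844 → step 1: x=0.001, v=0.128, θ₁=0.126, ω₁=-0.299, θ₂=0.066, ω₂=-0.043
apply F[1]=+5.516 → step 2: x=0.005, v=0.204, θ₁=0.119, ω₁=-0.442, θ₂=0.064, ω₂=-0.082
apply F[2]=+3.782 → step 3: x=0.009, v=0.252, θ₁=0.109, ω₁=-0.510, θ₂=0.062, ω₂=-0.115
apply F[3]=+2.734 → step 4: x=0.015, v=0.284, θ₁=0.099, ω₁=-0.538, θ₂=0.060, ω₂=-0.143
apply F[4]=+2.022 → step 5: x=0.020, v=0.306, θ₁=0.088, ω₁=-0.543, θ₂=0.057, ω₂=-0.166
apply F[5]=+1.494 → step 6: x=0.027, v=0.321, θ₁=0.077, ω₁=-0.533, θ₂=0.053, ω₂=-0.184
apply F[6]=+1.080 → step 7: x=0.033, v=0.330, θ₁=0.067, ω₁=-0.515, θ₂=0.049, ω₂=-0.197
apply F[7]=+0.740 → step 8: x=0.040, v=0.335, θ₁=0.057, ω₁=-0.490, θ₂=0.045, ω₂=-0.206
apply F[8]=+0.458 → step 9: x=0.047, v=0.336, θ₁=0.047, ω₁=-0.462, θ₂=0.041, ω₂=-0.212
apply F[9]=+0.217 → step 10: x=0.053, v=0.334, θ₁=0.038, ω₁=-0.431, θ₂=0.037, ω₂=-0.214
apply F[10]=+0.013 → step 11: x=0.060, v=0.330, θ₁=0.030, ω₁=-0.399, θ₂=0.033, ω₂=-0.214
apply F[11]=-0.161 → step 12: x=0.066, v=0.325, θ₁=0.022, ω₁=-0.367, θ₂=0.028, ω₂=-0.211
apply F[12]=-0.308 → step 13: x=0.073, v=0.317, θ₁=0.015, ω₁=-0.335, θ₂=0.024, ω₂=-0.206
apply F[13]=-0.432 → step 14: x=0.079, v=0.309, θ₁=0.009, ω₁=-0.304, θ₂=0.020, ω₂=-0.200
apply F[14]=-0.535 → step 15: x=0.085, v=0.299, θ₁=0.003, ω₁=-0.273, θ₂=0.016, ω₂=-0.192
apply F[15]=-0.619 → step 16: x=0.091, v=0.289, θ₁=-0.002, ω₁=-0.244, θ₂=0.012, ω₂=-0.183
apply F[16]=-0.688 → step 17: x=0.097, v=0.278, θ₁=-0.007, ω₁=-0.217, θ₂=0.009, ω₂=-0.174
apply F[17]=-0.742 → step 18: x=0.102, v=0.267, θ₁=-0.011, ω₁=-0.191, θ₂=0.005, ω₂=-0.164
apply F[18]=-0.783 → step 19: x=0.107, v=0.256, θ₁=-0.014, ω₁=-0.167, θ₂=0.002, ω₂=-0.153
apply F[19]=-0.813 → step 20: x=0.112, v=0.245, θ₁=-0.017, ω₁=-0.145, θ₂=-0.001, ω₂=-0.142
apply F[20]=-0.835 → step 21: x=0.117, v=0.233, θ₁=-0.020, ω₁=-0.124, θ₂=-0.003, ω₂=-0.131
apply F[21]=-0.848 → step 22: x=0.122, v=0.222, θ₁=-0.022, ω₁=-0.106, θ₂=-0.006, ω₂=-0.121
apply F[22]=-0.854 → step 23: x=0.126, v=0.211, θ₁=-0.024, ω₁=-0.088, θ₂=-0.008, ω₂=-0.110
apply F[23]=-0.855 → step 24: x=0.130, v=0.200, θ₁=-0.026, ω₁=-0.073, θ₂=-0.010, ω₂=-0.100
apply F[24]=-0.850 → step 25: x=0.134, v=0.189, θ₁=-0.027, ω₁=-0.059, θ₂=-0.012, ω₂=-0.090
apply F[25]=-0.841 → step 26: x=0.138, v=0.178, θ₁=-0.028, ω₁=-0.046, θ₂=-0.014, ω₂=-0.080

Answer: x=0.138, v=0.178, θ₁=-0.028, ω₁=-0.046, θ₂=-0.014, ω₂=-0.080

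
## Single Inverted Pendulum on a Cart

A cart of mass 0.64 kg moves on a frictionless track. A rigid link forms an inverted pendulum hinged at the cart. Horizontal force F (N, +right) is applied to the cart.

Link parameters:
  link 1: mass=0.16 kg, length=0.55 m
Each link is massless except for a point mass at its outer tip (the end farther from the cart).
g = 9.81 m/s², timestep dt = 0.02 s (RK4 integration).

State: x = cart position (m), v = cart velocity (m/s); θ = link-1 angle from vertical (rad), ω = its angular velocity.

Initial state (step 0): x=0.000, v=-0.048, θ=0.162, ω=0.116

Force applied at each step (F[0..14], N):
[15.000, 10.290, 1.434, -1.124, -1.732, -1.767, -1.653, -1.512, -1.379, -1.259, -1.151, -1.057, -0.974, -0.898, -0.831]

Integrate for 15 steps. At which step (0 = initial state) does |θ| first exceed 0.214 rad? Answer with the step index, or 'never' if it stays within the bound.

apply F[0]=+15.000 → step 1: x=0.004, v=0.410, θ=0.157, ω=-0.649
apply F[1]=+10.290 → step 2: x=0.015, v=0.723, θ=0.139, ω=-1.159
apply F[2]=+1.434 → step 3: x=0.030, v=0.762, θ=0.115, ω=-1.184
apply F[3]=-1.124 → step 4: x=0.045, v=0.722, θ=0.093, ω=-1.076
apply F[4]=-1.732 → step 5: x=0.059, v=0.665, θ=0.072, ω=-0.942
apply F[5]=-1.767 → step 6: x=0.071, v=0.606, θ=0.055, ω=-0.813
apply F[6]=-1.653 → step 7: x=0.083, v=0.553, θ=0.040, ω=-0.699
apply F[7]=-1.512 → step 8: x=0.093, v=0.504, θ=0.027, ω=-0.598
apply F[8]=-1.379 → step 9: x=0.103, v=0.460, θ=0.016, ω=-0.511
apply F[9]=-1.259 → step 10: x=0.112, v=0.420, θ=0.006, ω=-0.434
apply F[10]=-1.151 → step 11: x=0.120, v=0.384, θ=-0.002, ω=-0.368
apply F[11]=-1.057 → step 12: x=0.127, v=0.351, θ=-0.008, ω=-0.310
apply F[12]=-0.974 → step 13: x=0.134, v=0.321, θ=-0.014, ω=-0.260
apply F[13]=-0.898 → step 14: x=0.140, v=0.294, θ=-0.019, ω=-0.216
apply F[14]=-0.831 → step 15: x=0.146, v=0.269, θ=-0.023, ω=-0.178
max |θ| = 0.162 ≤ 0.214 over all 16 states.

Answer: never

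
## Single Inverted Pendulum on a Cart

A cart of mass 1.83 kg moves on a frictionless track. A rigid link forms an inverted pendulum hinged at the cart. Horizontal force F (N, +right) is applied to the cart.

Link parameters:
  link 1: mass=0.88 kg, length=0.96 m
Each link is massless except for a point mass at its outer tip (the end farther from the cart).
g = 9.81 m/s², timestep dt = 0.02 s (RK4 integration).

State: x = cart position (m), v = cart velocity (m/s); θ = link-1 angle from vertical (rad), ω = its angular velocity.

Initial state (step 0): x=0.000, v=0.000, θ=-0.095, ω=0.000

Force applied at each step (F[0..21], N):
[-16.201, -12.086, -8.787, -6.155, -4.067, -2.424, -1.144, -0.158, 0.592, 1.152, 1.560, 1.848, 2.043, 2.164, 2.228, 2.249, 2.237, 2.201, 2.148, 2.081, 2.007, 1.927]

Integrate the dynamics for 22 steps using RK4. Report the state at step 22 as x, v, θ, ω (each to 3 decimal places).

apply F[0]=-16.201 → step 1: x=-0.002, v=-0.167, θ=-0.093, ω=0.154
apply F[1]=-12.086 → step 2: x=-0.006, v=-0.291, θ=-0.089, ω=0.263
apply F[2]=-8.787 → step 3: x=-0.013, v=-0.378, θ=-0.083, ω=0.337
apply F[3]=-6.155 → step 4: x=-0.021, v=-0.438, θ=-0.076, ω=0.382
apply F[4]=-4.067 → step 5: x=-0.030, v=-0.476, θ=-0.068, ω=0.407
apply F[5]=-2.424 → step 6: x=-0.040, v=-0.496, θ=-0.060, ω=0.415
apply F[6]=-1.144 → step 7: x=-0.050, v=-0.503, θ=-0.052, ω=0.411
apply F[7]=-0.158 → step 8: x=-0.060, v=-0.501, θ=-0.044, ω=0.399
apply F[8]=+0.592 → step 9: x=-0.070, v=-0.491, θ=-0.036, ω=0.380
apply F[9]=+1.152 → step 10: x=-0.080, v=-0.475, θ=-0.028, ω=0.357
apply F[10]=+1.560 → step 11: x=-0.089, v=-0.456, θ=-0.022, ω=0.332
apply F[11]=+1.848 → step 12: x=-0.098, v=-0.434, θ=-0.015, ω=0.305
apply F[12]=+2.043 → step 13: x=-0.106, v=-0.410, θ=-0.009, ω=0.278
apply F[13]=+2.164 → step 14: x=-0.114, v=-0.386, θ=-0.004, ω=0.252
apply F[14]=+2.228 → step 15: x=-0.122, v=-0.361, θ=0.001, ω=0.226
apply F[15]=+2.249 → step 16: x=-0.129, v=-0.337, θ=0.005, ω=0.201
apply F[16]=+2.237 → step 17: x=-0.135, v=-0.313, θ=0.009, ω=0.178
apply F[17]=+2.201 → step 18: x=-0.141, v=-0.290, θ=0.012, ω=0.156
apply F[18]=+2.148 → step 19: x=-0.147, v=-0.268, θ=0.015, ω=0.136
apply F[19]=+2.081 → step 20: x=-0.152, v=-0.247, θ=0.018, ω=0.117
apply F[20]=+2.007 → step 21: x=-0.157, v=-0.227, θ=0.020, ω=0.100
apply F[21]=+1.927 → step 22: x=-0.161, v=-0.208, θ=0.021, ω=0.084

Answer: x=-0.161, v=-0.208, θ=0.021, ω=0.084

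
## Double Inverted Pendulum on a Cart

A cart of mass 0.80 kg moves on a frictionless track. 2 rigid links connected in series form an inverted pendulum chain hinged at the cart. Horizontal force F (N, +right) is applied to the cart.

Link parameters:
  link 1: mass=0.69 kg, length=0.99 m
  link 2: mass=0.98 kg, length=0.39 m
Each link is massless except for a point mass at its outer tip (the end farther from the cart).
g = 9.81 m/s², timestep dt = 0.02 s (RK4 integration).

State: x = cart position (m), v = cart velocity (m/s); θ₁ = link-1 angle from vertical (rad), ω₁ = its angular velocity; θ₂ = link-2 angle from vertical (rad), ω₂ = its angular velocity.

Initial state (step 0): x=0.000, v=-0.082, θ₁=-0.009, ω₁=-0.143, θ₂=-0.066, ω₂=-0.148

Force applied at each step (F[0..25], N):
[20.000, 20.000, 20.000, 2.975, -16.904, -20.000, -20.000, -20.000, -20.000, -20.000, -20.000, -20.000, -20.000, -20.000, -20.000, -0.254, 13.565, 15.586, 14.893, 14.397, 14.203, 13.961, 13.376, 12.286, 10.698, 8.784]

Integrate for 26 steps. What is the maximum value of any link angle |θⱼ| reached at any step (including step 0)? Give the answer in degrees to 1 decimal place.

apply F[0]=+20.000 → step 1: x=0.003, v=0.423, θ₁=-0.017, ω₁=-0.640, θ₂=-0.070, ω₂=-0.212
apply F[1]=+20.000 → step 2: x=0.017, v=0.931, θ₁=-0.035, ω₁=-1.148, θ₂=-0.074, ω₂=-0.261
apply F[2]=+20.000 → step 3: x=0.041, v=1.444, θ₁=-0.063, ω₁=-1.669, θ₂=-0.080, ω₂=-0.285
apply F[3]=+2.975 → step 4: x=0.071, v=1.540, θ₁=-0.097, ω₁=-1.781, θ₂=-0.086, ω₂=-0.288
apply F[4]=-16.904 → step 5: x=0.097, v=1.162, θ₁=-0.129, ω₁=-1.430, θ₂=-0.091, ω₂=-0.258
apply F[5]=-20.000 → step 6: x=0.116, v=0.728, θ₁=-0.154, ω₁=-1.041, θ₂=-0.096, ω₂=-0.190
apply F[6]=-20.000 → step 7: x=0.127, v=0.311, θ₁=-0.171, ω₁=-0.681, θ₂=-0.099, ω₂=-0.089
apply F[7]=-20.000 → step 8: x=0.129, v=-0.094, θ₁=-0.181, ω₁=-0.341, θ₂=-0.099, ω₂=0.034
apply F[8]=-20.000 → step 9: x=0.123, v=-0.494, θ₁=-0.185, ω₁=-0.012, θ₂=-0.097, ω₂=0.173
apply F[9]=-20.000 → step 10: x=0.109, v=-0.894, θ₁=-0.182, ω₁=0.316, θ₂=-0.092, ω₂=0.318
apply F[10]=-20.000 → step 11: x=0.087, v=-1.300, θ₁=-0.172, ω₁=0.652, θ₂=-0.084, ω₂=0.459
apply F[11]=-20.000 → step 12: x=0.057, v=-1.716, θ₁=-0.156, ω₁=1.005, θ₂=-0.074, ω₂=0.588
apply F[12]=-20.000 → step 13: x=0.018, v=-2.149, θ₁=-0.132, ω₁=1.384, θ₂=-0.061, ω₂=0.695
apply F[13]=-20.000 → step 14: x=-0.029, v=-2.602, θ₁=-0.100, ω₁=1.798, θ₂=-0.046, ω₂=0.771
apply F[14]=-20.000 → step 15: x=-0.086, v=-3.076, θ₁=-0.060, ω₁=2.251, θ₂=-0.030, ω₂=0.811
apply F[15]=-0.254 → step 16: x=-0.147, v=-3.075, θ₁=-0.015, ω₁=2.240, θ₂=-0.014, ω₂=0.819
apply F[16]=+13.565 → step 17: x=-0.205, v=-2.738, θ₁=0.027, ω₁=1.903, θ₂=0.002, ω₂=0.810
apply F[17]=+15.586 → step 18: x=-0.256, v=-2.363, θ₁=0.061, ω₁=1.540, θ₂=0.018, ω₂=0.778
apply F[18]=+14.893 → step 19: x=-0.300, v=-2.019, θ₁=0.089, ω₁=1.222, θ₂=0.033, ω₂=0.723
apply F[19]=+14.397 → step 20: x=-0.337, v=-1.701, θ₁=0.110, ω₁=0.939, θ₂=0.047, ω₂=0.648
apply F[20]=+14.203 → step 21: x=-0.368, v=-1.399, θ₁=0.126, ω₁=0.679, θ₂=0.059, ω₂=0.561
apply F[21]=+13.961 → step 22: x=-0.393, v=-1.111, θ₁=0.138, ω₁=0.439, θ₂=0.069, ω₂=0.467
apply F[22]=+13.376 → step 23: x=-0.413, v=-0.843, θ₁=0.144, ω₁=0.221, θ₂=0.078, ω₂=0.372
apply F[23]=+12.286 → step 24: x=-0.427, v=-0.605, θ₁=0.147, ω₁=0.033, θ₂=0.084, ω₂=0.281
apply F[24]=+10.698 → step 25: x=-0.438, v=-0.405, θ₁=0.146, ω₁=-0.119, θ₂=0.089, ω₂=0.199
apply F[25]=+8.784 → step 26: x=-0.444, v=-0.250, θ₁=0.142, ω₁=-0.229, θ₂=0.092, ω₂=0.128
Max |angle| over trajectory = 0.185 rad = 10.6°.

Answer: 10.6°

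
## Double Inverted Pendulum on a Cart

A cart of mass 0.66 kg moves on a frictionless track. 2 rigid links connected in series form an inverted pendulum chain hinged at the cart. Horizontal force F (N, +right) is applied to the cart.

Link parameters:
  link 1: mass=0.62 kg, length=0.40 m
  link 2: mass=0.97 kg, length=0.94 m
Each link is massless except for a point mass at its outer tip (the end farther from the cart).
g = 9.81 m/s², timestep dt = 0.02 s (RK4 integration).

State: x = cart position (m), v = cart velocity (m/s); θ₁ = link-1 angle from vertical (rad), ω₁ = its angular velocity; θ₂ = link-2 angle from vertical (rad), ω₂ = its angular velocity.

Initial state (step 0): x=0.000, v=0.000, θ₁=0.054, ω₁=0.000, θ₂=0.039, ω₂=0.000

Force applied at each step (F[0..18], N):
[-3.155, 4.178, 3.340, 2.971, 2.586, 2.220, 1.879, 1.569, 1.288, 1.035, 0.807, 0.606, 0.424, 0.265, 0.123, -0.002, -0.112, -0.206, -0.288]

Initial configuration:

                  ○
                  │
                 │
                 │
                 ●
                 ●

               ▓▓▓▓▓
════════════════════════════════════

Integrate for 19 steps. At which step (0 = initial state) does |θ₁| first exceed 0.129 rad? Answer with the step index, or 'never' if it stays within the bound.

apply F[0]=-3.155 → step 1: x=-0.001, v=-0.121, θ₁=0.057, ω₁=0.340, θ₂=0.039, ω₂=-0.008
apply F[1]=+4.178 → step 2: x=-0.003, v=-0.023, θ₁=0.062, ω₁=0.143, θ₂=0.039, ω₂=-0.020
apply F[2]=+3.340 → step 3: x=-0.002, v=0.048, θ₁=0.064, ω₁=0.017, θ₂=0.038, ω₂=-0.034
apply F[3]=+2.971 → step 4: x=-0.001, v=0.107, θ₁=0.063, ω₁=-0.080, θ₂=0.037, ω₂=-0.048
apply F[4]=+2.586 → step 5: x=0.002, v=0.156, θ₁=0.061, ω₁=-0.151, θ₂=0.036, ω₂=-0.061
apply F[5]=+2.220 → step 6: x=0.005, v=0.195, θ₁=0.057, ω₁=-0.202, θ₂=0.035, ω₂=-0.074
apply F[6]=+1.879 → step 7: x=0.009, v=0.226, θ₁=0.053, ω₁=-0.235, θ₂=0.033, ω₂=-0.085
apply F[7]=+1.569 → step 8: x=0.014, v=0.249, θ₁=0.048, ω₁=-0.255, θ₂=0.031, ω₂=-0.095
apply F[8]=+1.288 → step 9: x=0.019, v=0.267, θ₁=0.043, ω₁=-0.265, θ₂=0.029, ω₂=-0.103
apply F[9]=+1.035 → step 10: x=0.025, v=0.279, θ₁=0.038, ω₁=-0.267, θ₂=0.027, ω₂=-0.110
apply F[10]=+0.807 → step 11: x=0.030, v=0.287, θ₁=0.032, ω₁=-0.263, θ₂=0.025, ω₂=-0.114
apply F[11]=+0.606 → step 12: x=0.036, v=0.291, θ₁=0.027, ω₁=-0.255, θ₂=0.023, ω₂=-0.117
apply F[12]=+0.424 → step 13: x=0.042, v=0.293, θ₁=0.022, ω₁=-0.244, θ₂=0.020, ω₂=-0.119
apply F[13]=+0.265 → step 14: x=0.048, v=0.291, θ₁=0.017, ω₁=-0.231, θ₂=0.018, ω₂=-0.119
apply F[14]=+0.123 → step 15: x=0.054, v=0.288, θ₁=0.013, ω₁=-0.216, θ₂=0.016, ω₂=-0.118
apply F[15]=-0.002 → step 16: x=0.059, v=0.283, θ₁=0.009, ω₁=-0.200, θ₂=0.013, ω₂=-0.117
apply F[16]=-0.112 → step 17: x=0.065, v=0.276, θ₁=0.005, ω₁=-0.184, θ₂=0.011, ω₂=-0.114
apply F[17]=-0.206 → step 18: x=0.070, v=0.268, θ₁=0.001, ω₁=-0.168, θ₂=0.009, ω₂=-0.110
apply F[18]=-0.288 → step 19: x=0.076, v=0.260, θ₁=-0.002, ω₁=-0.153, θ₂=0.007, ω₂=-0.106
max |θ₁| = 0.064 ≤ 0.129 over all 20 states.

Answer: never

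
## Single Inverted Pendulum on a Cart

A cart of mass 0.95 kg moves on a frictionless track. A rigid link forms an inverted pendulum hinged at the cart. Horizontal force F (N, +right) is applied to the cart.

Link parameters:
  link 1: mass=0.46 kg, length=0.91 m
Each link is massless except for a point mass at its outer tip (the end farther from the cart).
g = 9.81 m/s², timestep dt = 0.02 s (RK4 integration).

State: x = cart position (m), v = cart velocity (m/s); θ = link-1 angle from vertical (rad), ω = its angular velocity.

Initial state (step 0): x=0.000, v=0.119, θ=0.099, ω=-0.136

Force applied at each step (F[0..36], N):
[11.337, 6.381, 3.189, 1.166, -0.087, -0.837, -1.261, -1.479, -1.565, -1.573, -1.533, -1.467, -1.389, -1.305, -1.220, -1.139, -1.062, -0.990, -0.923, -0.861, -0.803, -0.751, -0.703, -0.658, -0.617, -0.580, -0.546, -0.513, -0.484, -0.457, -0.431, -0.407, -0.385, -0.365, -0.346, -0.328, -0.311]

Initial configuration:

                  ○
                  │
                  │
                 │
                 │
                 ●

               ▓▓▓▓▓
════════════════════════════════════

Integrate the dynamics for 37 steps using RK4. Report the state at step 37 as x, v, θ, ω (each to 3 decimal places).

apply F[0]=+11.337 → step 1: x=0.005, v=0.348, θ=0.094, ω=-0.365
apply F[1]=+6.381 → step 2: x=0.013, v=0.473, θ=0.086, ω=-0.483
apply F[2]=+3.189 → step 3: x=0.023, v=0.533, θ=0.075, ω=-0.531
apply F[3]=+1.166 → step 4: x=0.034, v=0.551, θ=0.065, ω=-0.536
apply F[4]=-0.087 → step 5: x=0.045, v=0.543, θ=0.054, ω=-0.515
apply F[5]=-0.837 → step 6: x=0.055, v=0.521, θ=0.044, ω=-0.480
apply F[6]=-1.261 → step 7: x=0.065, v=0.491, θ=0.035, ω=-0.438
apply F[7]=-1.479 → step 8: x=0.075, v=0.457, θ=0.027, ω=-0.394
apply F[8]=-1.565 → step 9: x=0.084, v=0.422, θ=0.019, ω=-0.351
apply F[9]=-1.573 → step 10: x=0.092, v=0.387, θ=0.013, ω=-0.309
apply F[10]=-1.533 → step 11: x=0.099, v=0.354, θ=0.007, ω=-0.271
apply F[11]=-1.467 → step 12: x=0.106, v=0.323, θ=0.002, ω=-0.235
apply F[12]=-1.389 → step 13: x=0.112, v=0.294, θ=-0.002, ω=-0.203
apply F[13]=-1.305 → step 14: x=0.118, v=0.266, θ=-0.006, ω=-0.174
apply F[14]=-1.220 → step 15: x=0.123, v=0.242, θ=-0.009, ω=-0.149
apply F[15]=-1.139 → step 16: x=0.127, v=0.219, θ=-0.012, ω=-0.126
apply F[16]=-1.062 → step 17: x=0.132, v=0.198, θ=-0.015, ω=-0.106
apply F[17]=-0.990 → step 18: x=0.135, v=0.178, θ=-0.016, ω=-0.088
apply F[18]=-0.923 → step 19: x=0.139, v=0.160, θ=-0.018, ω=-0.072
apply F[19]=-0.861 → step 20: x=0.142, v=0.144, θ=-0.019, ω=-0.058
apply F[20]=-0.803 → step 21: x=0.144, v=0.129, θ=-0.020, ω=-0.046
apply F[21]=-0.751 → step 22: x=0.147, v=0.115, θ=-0.021, ω=-0.035
apply F[22]=-0.703 → step 23: x=0.149, v=0.102, θ=-0.022, ω=-0.026
apply F[23]=-0.658 → step 24: x=0.151, v=0.091, θ=-0.022, ω=-0.018
apply F[24]=-0.617 → step 25: x=0.153, v=0.080, θ=-0.023, ω=-0.011
apply F[25]=-0.580 → step 26: x=0.154, v=0.070, θ=-0.023, ω=-0.004
apply F[26]=-0.546 → step 27: x=0.156, v=0.060, θ=-0.023, ω=0.001
apply F[27]=-0.513 → step 28: x=0.157, v=0.052, θ=-0.023, ω=0.006
apply F[28]=-0.484 → step 29: x=0.158, v=0.044, θ=-0.023, ω=0.010
apply F[29]=-0.457 → step 30: x=0.158, v=0.036, θ=-0.022, ω=0.013
apply F[30]=-0.431 → step 31: x=0.159, v=0.029, θ=-0.022, ω=0.016
apply F[31]=-0.407 → step 32: x=0.160, v=0.023, θ=-0.022, ω=0.018
apply F[32]=-0.385 → step 33: x=0.160, v=0.017, θ=-0.021, ω=0.020
apply F[33]=-0.365 → step 34: x=0.160, v=0.011, θ=-0.021, ω=0.022
apply F[34]=-0.346 → step 35: x=0.160, v=0.006, θ=-0.020, ω=0.023
apply F[35]=-0.328 → step 36: x=0.161, v=0.001, θ=-0.020, ω=0.025
apply F[36]=-0.311 → step 37: x=0.160, v=-0.004, θ=-0.019, ω=0.025

Answer: x=0.160, v=-0.004, θ=-0.019, ω=0.025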